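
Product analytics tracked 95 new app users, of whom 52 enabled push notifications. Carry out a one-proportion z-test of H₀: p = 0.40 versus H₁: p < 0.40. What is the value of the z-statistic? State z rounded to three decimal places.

The sample proportion is 52/95 = 0.54737.
Null standard error: √(0.40·0.60/95) = √0.002526316 = 0.050262.
Test statistic: z = 0.14737/0.050262 = 2.932.

z = 2.932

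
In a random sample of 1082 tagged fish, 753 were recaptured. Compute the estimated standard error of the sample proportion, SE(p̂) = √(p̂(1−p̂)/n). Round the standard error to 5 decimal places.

SE = 0.01398

The sample proportion is 753/1082 = 0.69593.
p̂(1−p̂) = 0.211611.
SE = √(0.211611/1082) = 0.01398.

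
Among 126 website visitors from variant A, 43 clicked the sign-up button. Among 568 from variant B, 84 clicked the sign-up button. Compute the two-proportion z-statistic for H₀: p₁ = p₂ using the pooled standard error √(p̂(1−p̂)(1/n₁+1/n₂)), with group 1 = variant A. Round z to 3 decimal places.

p̂₁ = 43/126 = 0.34127, p̂₂ = 84/568 = 0.14789.
Pooling: p̂ = 127/694 = 0.18300.
SE = √[p̂(1−p̂)(1/n₁+1/n₂)] = √[0.18300·0.81700·(1/126+1/568)] ≈ 0.038076.
z = 0.19338/0.038076 = 5.079.

z = 5.079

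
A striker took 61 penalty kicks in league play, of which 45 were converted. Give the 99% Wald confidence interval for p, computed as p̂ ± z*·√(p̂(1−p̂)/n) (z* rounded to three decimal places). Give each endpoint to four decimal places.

(0.5926, 0.8828)

The sample proportion is 45/61 = 0.73770.
SE(p̂) = √(0.73770·0.26230/61) = 0.056321.
The 99% critical value is z* = 2.576.
Margin = 2.576·0.056321 = 0.14508.
Interval: 0.73770 ± 0.14508 → (0.5926, 0.8828).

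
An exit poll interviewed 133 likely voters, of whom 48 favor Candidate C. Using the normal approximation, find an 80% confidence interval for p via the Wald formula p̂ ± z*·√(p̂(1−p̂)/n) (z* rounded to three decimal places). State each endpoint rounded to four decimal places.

(0.3075, 0.4143)

With x = 48 successes in n = 133, p̂ = 0.36090.
SE(p̂) = √(0.36090·0.63910/133) = 0.041644.
z* = 1.282 at the 80% level.
Margin of error: 1.282 × 0.041644 = 0.05339.
Interval: 0.36090 ± 0.05339 → (0.3075, 0.4143).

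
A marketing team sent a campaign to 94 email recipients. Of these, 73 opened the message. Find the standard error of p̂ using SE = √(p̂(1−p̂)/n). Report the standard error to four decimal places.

SE = 0.0430

Sample proportion p̂ = 73/94 = 0.77660.
p̂(1−p̂) = 0.77660·0.22340 = 0.173492.
SE = √(0.173492/94) = √0.001845660 = 0.0430.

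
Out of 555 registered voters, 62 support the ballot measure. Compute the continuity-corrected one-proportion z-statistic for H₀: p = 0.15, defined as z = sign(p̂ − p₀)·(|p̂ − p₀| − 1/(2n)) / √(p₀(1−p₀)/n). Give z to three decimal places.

z = -2.467

The sample proportion is 62/555 = 0.11171. p̂ − p₀ = -0.038288.
Continuity correction 1/(2n) = 1/1110 = 0.000901.
Corrected numerator: |-0.038288| − 0.000901 = 0.037387.
Under H₀, SE = √(p₀(1−p₀)/n) = √(0.15·0.85/555) = √0.000229730 = 0.015157.
z = −0.037387/0.015157 = -2.467.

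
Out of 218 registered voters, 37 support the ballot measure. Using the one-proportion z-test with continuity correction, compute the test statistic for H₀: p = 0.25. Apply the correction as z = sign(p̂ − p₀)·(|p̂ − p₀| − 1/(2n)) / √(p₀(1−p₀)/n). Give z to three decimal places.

z = -2.659

Sample proportion p̂ = 37/218 = 0.16972. p̂ − p₀ = -0.080275.
1/(2n) = 0.002294.
Corrected numerator: |-0.080275| − 0.002294 = 0.077981.
Null standard error: √(0.25·0.75/218) = √0.000860092 = 0.029327.
z = −0.077981/0.029327 = -2.659.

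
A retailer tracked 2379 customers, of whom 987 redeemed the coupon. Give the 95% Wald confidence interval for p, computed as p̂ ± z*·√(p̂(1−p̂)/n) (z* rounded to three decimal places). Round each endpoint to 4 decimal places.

(0.3951, 0.4347)

p̂ = 987/2379 = 0.41488.
SE(p̂) = √(0.41488·0.58512/2379) = 0.010102.
The 95% critical value is z* = 1.960.
Margin of error: 1.960 × 0.010102 = 0.01980.
So the interval runs from 0.3951 to 0.4347.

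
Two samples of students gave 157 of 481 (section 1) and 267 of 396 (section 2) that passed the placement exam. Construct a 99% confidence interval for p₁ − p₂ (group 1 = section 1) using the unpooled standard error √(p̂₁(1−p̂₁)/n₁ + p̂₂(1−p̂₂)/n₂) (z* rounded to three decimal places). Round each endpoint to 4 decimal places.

(-0.4298, -0.2659)

p̂₁ = 157/481 = 0.32640, p̂₂ = 267/396 = 0.67424; p̂₁ − p̂₂ = -0.34784.
Unpooled SE = √(p̂₁(1−p̂₁)/n₁ + p̂₂(1−p̂₂)/n₂) = √(0.000457098 + 0.000554645) = 0.031808.
z* = 2.576 at the 99% level. Margin = 2.576·0.031808 = 0.08194.
CI: -0.34784 ± 0.08194 = (-0.4298, -0.2659).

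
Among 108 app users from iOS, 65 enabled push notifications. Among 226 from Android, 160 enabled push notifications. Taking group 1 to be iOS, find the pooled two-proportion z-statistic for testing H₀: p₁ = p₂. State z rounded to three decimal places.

Sample proportions: p̂₁ = 65/108 = 0.60185 and p̂₂ = 160/226 = 0.70796.
Pooled p̂ = (65+160)/(108+226) = 225/334 = 0.67365.
Pooled SE = √[0.2198447·0.01368404] ≈ 0.054849.
z = -0.10611/0.054849 = -1.935.

z = -1.935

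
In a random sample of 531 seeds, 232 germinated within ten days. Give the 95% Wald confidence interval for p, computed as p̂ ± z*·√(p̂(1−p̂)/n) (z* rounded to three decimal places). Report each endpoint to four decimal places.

(0.3947, 0.4791)

The sample proportion is 232/531 = 0.43691.
SE = √(p̂(1−p̂)/n) = √(0.246020/531) = 0.021525.
For 95% confidence, z* = 1.960.
Margin of error: 1.960 × 0.021525 = 0.04219.
CI: 0.43691 ± 0.04219 = (0.3947, 0.4791).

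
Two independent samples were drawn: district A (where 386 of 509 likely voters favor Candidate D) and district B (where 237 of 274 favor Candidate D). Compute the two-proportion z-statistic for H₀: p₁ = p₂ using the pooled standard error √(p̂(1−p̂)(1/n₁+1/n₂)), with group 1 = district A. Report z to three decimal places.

z = -3.529

Sample proportions: p̂₁ = 386/509 = 0.75835 and p̂₂ = 237/274 = 0.86496.
Pooled p̂ = (386+237)/(509+274) = 623/783 = 0.79566.
Pooled SE = √[0.1625865·0.00561427] ≈ 0.030213.
z = (p̂₁ − p̂₂)/SE = (0.75835 − 0.86496)/0.030213 = -0.10661/0.030213 = -3.529.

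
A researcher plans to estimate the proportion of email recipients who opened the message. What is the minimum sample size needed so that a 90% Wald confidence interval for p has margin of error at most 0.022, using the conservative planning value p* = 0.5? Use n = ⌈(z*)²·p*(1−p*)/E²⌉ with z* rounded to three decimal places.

n = 1398

For 90% confidence, z* = 1.645.
p*(1−p*) = 0.50·0.50 = 0.2500.
Required n before rounding: 2.706025 × 0.2500 / 0.022² = 1397.740.
Rounding up, n = 1398.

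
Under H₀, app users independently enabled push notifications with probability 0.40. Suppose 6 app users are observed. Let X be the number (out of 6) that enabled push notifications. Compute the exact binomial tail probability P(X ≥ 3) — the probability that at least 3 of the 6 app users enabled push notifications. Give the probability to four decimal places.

X ~ Binomial(n=6, p=0.40).
P(X ≥ 3) = C(6,3)·0.40^3·0.60^3 + C(6,4)·0.40^4·0.60^2 + C(6,5)·0.40^5·0.60^1 + C(6,6)·0.40^6·0.60^0.
= 0.276480 + 0.138240 + 0.036864 + 0.004096 = 0.4557.

P = 0.4557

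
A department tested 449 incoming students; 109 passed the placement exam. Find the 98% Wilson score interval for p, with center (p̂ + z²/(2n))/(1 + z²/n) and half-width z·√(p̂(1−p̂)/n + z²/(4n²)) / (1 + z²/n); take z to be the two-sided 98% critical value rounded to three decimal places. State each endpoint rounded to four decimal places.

(0.1989, 0.2927)

Here p̂ = 109/449 = 0.24276 and z = 2.326 (z² = 5.410276).
1 + z²/n = 1.012050.
Center = (0.24276 + 0.006025)/1.012050 = 0.24582.
Radicand: p̂(1−p̂)/n + z²/(4n²) = 0.000409417 + 0.000006709 = 0.000416126.
Half-width = z·√(radicand)/denom = 2.326·0.020399/1.012050 = 0.04688.
Interval: 0.24582 ± 0.04688 → (0.1989, 0.2927).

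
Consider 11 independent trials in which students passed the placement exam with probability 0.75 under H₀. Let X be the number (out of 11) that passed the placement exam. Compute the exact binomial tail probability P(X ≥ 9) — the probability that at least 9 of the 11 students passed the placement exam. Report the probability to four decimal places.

P = 0.4552

X ~ Binomial(n=11, p=0.75).
P(X ≥ 9) = C(11,9)·0.75^9·0.25^2 + C(11,10)·0.75^10·0.25^1 + C(11,11)·0.75^11·0.25^0.
= 0.258104 + 0.154862 + 0.042235 = 0.4552.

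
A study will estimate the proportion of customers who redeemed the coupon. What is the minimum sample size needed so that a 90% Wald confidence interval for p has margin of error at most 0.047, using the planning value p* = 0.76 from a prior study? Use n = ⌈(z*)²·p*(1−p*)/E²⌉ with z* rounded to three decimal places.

z* = 1.645 at the 90% level.
p*(1−p*) = 0.76·0.24 = 0.1824.
Required n before rounding: 2.706025 × 0.1824 / 0.047² = 223.440.
Rounding up, n = 224.

n = 224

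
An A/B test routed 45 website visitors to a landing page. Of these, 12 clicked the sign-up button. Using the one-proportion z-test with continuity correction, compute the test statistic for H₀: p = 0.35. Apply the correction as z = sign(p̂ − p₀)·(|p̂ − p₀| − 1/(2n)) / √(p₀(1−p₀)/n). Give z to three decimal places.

z = -1.016

Sample proportion p̂ = 12/45 = 0.26667. p̂ − p₀ = -0.083333.
Continuity correction 1/(2n) = 1/90 = 0.011111.
Corrected numerator: |-0.083333| − 0.011111 = 0.072222.
Null standard error: √(0.35·0.65/45) = √0.005055556 = 0.071102.
z = −0.072222/0.071102 = -1.016.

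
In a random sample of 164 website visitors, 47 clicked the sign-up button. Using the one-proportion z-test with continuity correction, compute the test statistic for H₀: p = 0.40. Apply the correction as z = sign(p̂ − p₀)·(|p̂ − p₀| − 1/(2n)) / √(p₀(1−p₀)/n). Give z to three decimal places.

z = -2.885

p̂ = 47/164 = 0.28659. p̂ − p₀ = -0.113415.
Continuity correction 1/(2n) = 1/328 = 0.003049.
Corrected numerator: |-0.113415| − 0.003049 = 0.110366.
SE₀ = √(0.40·0.60/164) = 0.038255.
z = −0.110366/0.038255 = -2.885.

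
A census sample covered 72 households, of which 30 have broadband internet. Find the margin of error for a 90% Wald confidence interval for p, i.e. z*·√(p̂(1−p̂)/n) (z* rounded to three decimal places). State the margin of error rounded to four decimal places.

With x = 30 successes in n = 72, p̂ = 0.41667.
SE = √(p̂(1−p̂)/n) = √(0.243056/72) = 0.058101.
For 90% confidence, z* = 1.645.
So ME = 0.0956.

ME = 0.0956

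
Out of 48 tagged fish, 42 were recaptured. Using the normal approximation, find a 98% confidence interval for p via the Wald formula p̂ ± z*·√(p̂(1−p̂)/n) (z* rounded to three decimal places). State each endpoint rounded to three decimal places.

(0.764, 0.986)

With x = 42 successes in n = 48, p̂ = 0.87500.
SE(p̂) = √(0.87500·0.12500/48) = 0.047735.
For 98% confidence, z* = 2.326.
Margin = 2.326·0.047735 = 0.11103.
So the interval runs from 0.764 to 0.986.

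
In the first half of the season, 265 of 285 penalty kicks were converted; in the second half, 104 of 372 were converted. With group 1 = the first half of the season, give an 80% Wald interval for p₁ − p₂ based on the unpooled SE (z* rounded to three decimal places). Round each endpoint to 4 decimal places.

p̂₁ = 0.92982, p̂₂ = 0.27957, so the observed difference is 0.65025.
Unpooled SE = √(p̂₁(1−p̂₁)/n₁ + p̂₂(1−p̂₂)/n₂) = √(0.000228950 + 0.000541426) = 0.027756.
The 80% critical value is z* = 1.282. Margin = 1.282·0.027756 = 0.03558.
CI: 0.65025 ± 0.03558 = (0.6147, 0.6858).

(0.6147, 0.6858)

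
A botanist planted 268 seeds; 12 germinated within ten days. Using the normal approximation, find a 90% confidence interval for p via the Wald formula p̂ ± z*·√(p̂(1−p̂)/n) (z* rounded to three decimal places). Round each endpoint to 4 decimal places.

The sample proportion is 12/268 = 0.04478.
Standard error of p̂: √(0.042771/268) = √0.000159594 = 0.012633.
z* = 1.645 at the 90% level.
Margin of error: 1.645 × 0.012633 = 0.02078.
Interval: 0.04478 ± 0.02078 → (0.0240, 0.0656).

(0.0240, 0.0656)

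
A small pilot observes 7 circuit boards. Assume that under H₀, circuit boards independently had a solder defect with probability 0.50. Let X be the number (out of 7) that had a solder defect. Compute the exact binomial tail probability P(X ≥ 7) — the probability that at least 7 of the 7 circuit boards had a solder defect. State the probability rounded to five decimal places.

X is binomial with n = 7 and p = 0.50.
P(X ≥ 7) = C(7,7)·0.50^7·0.50^0.
= 0.007812 = 0.00781.

P = 0.00781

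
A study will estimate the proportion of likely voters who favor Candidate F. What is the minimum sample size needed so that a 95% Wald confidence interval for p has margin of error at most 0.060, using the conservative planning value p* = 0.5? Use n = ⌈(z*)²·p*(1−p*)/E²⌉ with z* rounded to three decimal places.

The 95% critical value is z* = 1.960.
p*(1−p*) = 0.2500.
Required n before rounding: 3.841600 × 0.2500 / 0.060² = 266.778.
Rounding up, n = 267.

n = 267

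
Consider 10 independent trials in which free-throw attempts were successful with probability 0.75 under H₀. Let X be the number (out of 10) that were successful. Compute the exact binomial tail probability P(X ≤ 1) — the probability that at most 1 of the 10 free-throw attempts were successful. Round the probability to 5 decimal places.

P = 0.00003

X ~ Binomial(n=10, p=0.75).
P(X ≤ 1) = C(10,0)·0.75^0·0.25^10 + C(10,1)·0.75^1·0.25^9.
= 0.000001 + 0.000029 = 0.00003.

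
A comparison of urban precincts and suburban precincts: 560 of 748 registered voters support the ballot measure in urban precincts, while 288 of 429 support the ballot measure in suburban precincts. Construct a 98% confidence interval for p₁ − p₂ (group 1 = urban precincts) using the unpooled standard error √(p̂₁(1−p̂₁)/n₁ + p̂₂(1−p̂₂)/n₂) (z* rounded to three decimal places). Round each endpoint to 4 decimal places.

p̂₁ = 560/748 = 0.74866, p̂₂ = 288/429 = 0.67133; p̂₁ − p̂₂ = 0.07733.
SE = √(0.000251560 + 0.000514327) = √0.000765887 = 0.027675.
For 98% confidence, z* = 2.326. Margin = 2.326·0.027675 = 0.06437.
CI: 0.07733 ± 0.06437 = (0.0130, 0.1417).

(0.0130, 0.1417)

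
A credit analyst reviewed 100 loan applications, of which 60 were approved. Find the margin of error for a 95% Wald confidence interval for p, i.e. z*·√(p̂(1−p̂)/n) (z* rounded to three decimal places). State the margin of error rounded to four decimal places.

With x = 60 successes in n = 100, p̂ = 0.60000.
SE(p̂) = √(0.60000·0.40000/100) = 0.048990.
For 95% confidence, z* = 1.960.
So ME = 0.0960.

ME = 0.0960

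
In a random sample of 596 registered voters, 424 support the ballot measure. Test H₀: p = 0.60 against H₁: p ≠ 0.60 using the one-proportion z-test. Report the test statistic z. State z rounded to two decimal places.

The sample proportion is 424/596 = 0.71141.
SE₀ = √(0.60·0.40/596) = 0.020067.
z = (0.71141 − 0.60)/0.020067 = 0.11141/0.020067 = 5.55.

z = 5.55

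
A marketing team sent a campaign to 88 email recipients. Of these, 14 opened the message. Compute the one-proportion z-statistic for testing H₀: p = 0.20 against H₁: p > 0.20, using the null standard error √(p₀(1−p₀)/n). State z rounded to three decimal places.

z = -0.959

The sample proportion is 14/88 = 0.15909.
Under H₀, SE = √(p₀(1−p₀)/n) = √(0.20·0.80/88) = √0.001818182 = 0.042640.
z = (0.15909 − 0.20)/0.042640 = -0.04091/0.042640 = -0.959.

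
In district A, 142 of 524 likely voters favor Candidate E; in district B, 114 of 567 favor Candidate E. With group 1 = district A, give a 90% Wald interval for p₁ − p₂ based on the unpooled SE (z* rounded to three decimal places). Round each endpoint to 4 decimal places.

(0.0277, 0.1122)

p̂₁ = 142/524 = 0.27099, p̂₂ = 114/567 = 0.20106; p̂₁ − p̂₂ = 0.06993.
Unpooled SE = √(p̂₁(1−p̂₁)/n₁ + p̂₂(1−p̂₂)/n₂) = √(0.000377014 + 0.000283305) = 0.025697.
The 90% critical value is z* = 1.645. Margin = 1.645·0.025697 = 0.04227.
So the interval runs from 0.0277 to 0.1122.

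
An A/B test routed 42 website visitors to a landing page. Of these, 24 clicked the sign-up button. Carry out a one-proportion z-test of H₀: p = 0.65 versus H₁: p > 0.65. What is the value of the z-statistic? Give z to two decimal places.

Sample proportion p̂ = 24/42 = 0.57143.
Null standard error: √(0.65·0.35/42) = √0.005416667 = 0.073598.
z = (p̂ − p₀)/SE = (0.57143 − 0.65)/0.073598 = -1.07.

z = -1.07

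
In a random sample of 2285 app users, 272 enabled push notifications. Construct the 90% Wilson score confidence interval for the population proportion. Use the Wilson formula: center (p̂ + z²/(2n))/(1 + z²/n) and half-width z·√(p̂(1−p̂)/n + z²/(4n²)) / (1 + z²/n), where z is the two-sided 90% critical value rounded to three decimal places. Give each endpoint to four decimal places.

(0.1083, 0.1306)

p̂ = 272/2285 = 0.11904; z = 1.645, so z² = 2.706025.
1 + z²/n = 1.001184.
Center = (0.11904 + 0.000592)/1.001184 = 0.11949.
Radicand: p̂(1−p̂)/n + z²/(4n²) = 0.000045894 + 0.000000130 = 0.000046024.
Half-width = 1.645·√0.000046024/1.001184 = 0.01115.
So the interval runs from 0.1083 to 0.1306.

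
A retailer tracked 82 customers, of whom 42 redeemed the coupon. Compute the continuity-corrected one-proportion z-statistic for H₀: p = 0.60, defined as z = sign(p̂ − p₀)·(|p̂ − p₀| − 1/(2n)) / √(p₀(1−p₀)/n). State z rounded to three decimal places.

z = -1.510

Sample proportion p̂ = 42/82 = 0.51220. p̂ − p₀ = -0.087805.
1/(2n) = 0.006098.
Corrected numerator: |-0.087805| − 0.006098 = 0.081707.
Under H₀, SE = √(p₀(1−p₀)/n) = √(0.60·0.40/82) = √0.002926829 = 0.054100.
z = −0.081707/0.054100 = -1.510.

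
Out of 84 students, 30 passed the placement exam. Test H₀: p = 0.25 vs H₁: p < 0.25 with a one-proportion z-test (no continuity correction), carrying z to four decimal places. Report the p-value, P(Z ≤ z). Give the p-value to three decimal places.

p-value = 0.988

The sample proportion is 30/84 = 0.35714.
Null standard error: √(0.25·0.75/84) = √0.002232143 = 0.047246.
Test statistic (full precision, shown to 4 dp): z = (30/84 − 0.25)/SE₀ ≈ 2.2678.
From the standard normal, P(Z ≤ z) = 0.988.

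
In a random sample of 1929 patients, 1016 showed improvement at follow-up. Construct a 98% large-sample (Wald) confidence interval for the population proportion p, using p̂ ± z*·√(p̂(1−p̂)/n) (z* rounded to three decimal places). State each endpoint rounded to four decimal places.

(0.5003, 0.5531)

With x = 1016 successes in n = 1929, p̂ = 0.52670.
SE(p̂) = √(0.52670·0.47330/1929) = 0.011368.
z* = 2.326 at the 98% level.
Margin = 2.326·0.011368 = 0.02644.
So the interval runs from 0.5003 to 0.5531.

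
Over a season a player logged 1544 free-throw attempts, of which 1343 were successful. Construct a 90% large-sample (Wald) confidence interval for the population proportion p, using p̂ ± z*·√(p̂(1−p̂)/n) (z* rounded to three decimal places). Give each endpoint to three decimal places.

p̂ = 1343/1544 = 0.86982.
SE = √(p̂(1−p̂)/n) = √(0.113234/1544) = 0.008564.
The 90% critical value is z* = 1.645.
Margin of error: 1.645 × 0.008564 = 0.01409.
So the interval runs from 0.856 to 0.884.

(0.856, 0.884)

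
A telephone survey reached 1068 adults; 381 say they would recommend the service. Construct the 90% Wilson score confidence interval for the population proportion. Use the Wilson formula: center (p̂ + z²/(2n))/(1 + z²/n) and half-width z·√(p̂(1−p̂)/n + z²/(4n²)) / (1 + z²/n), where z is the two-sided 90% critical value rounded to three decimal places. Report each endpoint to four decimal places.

(0.3330, 0.3812)

Here p̂ = 381/1068 = 0.35674 and z = 1.645 (z² = 2.706025).
Denominator 1 + z²/n = 1 + 2.706025/1068 = 1.002534.
Center = (0.35674 + 0.001267)/1.002534 = 0.35710.
Radicand: p̂(1−p̂)/n + z²/(4n²) = 0.000214866 + 0.000000593 = 0.000215459.
Half-width = 1.645·√0.000215459/1.002534 = 0.02409.
Interval: 0.35710 ± 0.02409 → (0.3330, 0.3812).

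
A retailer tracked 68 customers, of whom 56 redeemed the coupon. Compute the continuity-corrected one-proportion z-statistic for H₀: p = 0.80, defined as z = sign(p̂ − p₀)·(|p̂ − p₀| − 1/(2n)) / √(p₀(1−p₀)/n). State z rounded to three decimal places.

z = 0.333

p̂ = 56/68 = 0.82353. p̂ − p₀ = 0.023529.
Continuity correction 1/(2n) = 1/136 = 0.007353.
Corrected numerator: |0.023529| − 0.007353 = 0.016176.
SE₀ = √(0.80·0.20/68) = 0.048507.
z = +0.016176/0.048507 = 0.333.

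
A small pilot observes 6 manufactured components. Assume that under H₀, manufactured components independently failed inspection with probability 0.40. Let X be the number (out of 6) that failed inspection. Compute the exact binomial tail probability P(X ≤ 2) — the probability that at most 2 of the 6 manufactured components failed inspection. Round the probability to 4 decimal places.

P = 0.5443

X is binomial with n = 6 and p = 0.40.
P(X ≤ 2) = C(6,0)·0.40^0·0.60^6 + C(6,1)·0.40^1·0.60^5 + C(6,2)·0.40^2·0.60^4.
= 0.046656 + 0.186624 + 0.311040 = 0.5443.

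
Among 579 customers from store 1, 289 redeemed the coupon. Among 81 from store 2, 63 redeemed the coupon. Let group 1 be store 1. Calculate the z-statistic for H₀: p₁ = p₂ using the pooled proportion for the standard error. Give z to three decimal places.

p̂₁ = 289/579 = 0.49914, p̂₂ = 63/81 = 0.77778.
Pooled p̂ = (289+63)/(579+81) = 352/660 = 0.53333.
SE = √[p̂(1−p̂)(1/n₁+1/n₂)] = √[0.53333·0.46667·(1/579+1/81)] ≈ 0.059182.
z = (p̂₁ − p̂₂)/SE = (0.49914 − 0.77778)/0.059182 = -0.27864/0.059182 = -4.708.

z = -4.708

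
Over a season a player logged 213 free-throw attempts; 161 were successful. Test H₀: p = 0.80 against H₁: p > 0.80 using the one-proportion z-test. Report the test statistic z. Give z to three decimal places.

Sample proportion p̂ = 161/213 = 0.75587.
Under H₀, SE = √(p₀(1−p₀)/n) = √(0.80·0.20/213) = √0.000751174 = 0.027408.
z = (0.75587 − 0.80)/0.027408 = -0.04413/0.027408 = -1.610.

z = -1.610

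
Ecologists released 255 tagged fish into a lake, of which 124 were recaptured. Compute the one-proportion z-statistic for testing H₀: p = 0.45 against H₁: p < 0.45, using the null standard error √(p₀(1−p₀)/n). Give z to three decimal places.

z = 1.164

Sample proportion p̂ = 124/255 = 0.48627.
SE₀ = √(0.45·0.55/255) = 0.031154.
z = (0.48627 − 0.45)/0.031154 = 0.03627/0.031154 = 1.164.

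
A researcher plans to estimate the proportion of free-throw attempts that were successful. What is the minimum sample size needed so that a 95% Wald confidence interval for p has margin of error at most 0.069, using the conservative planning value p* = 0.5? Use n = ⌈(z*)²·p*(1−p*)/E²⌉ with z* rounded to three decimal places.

n = 202

The 95% critical value is z* = 1.960.
p*(1−p*) = 0.50·0.50 = 0.2500.
(z*)²·p*(1−p*)/E² = 3.841600·0.2500/0.004761 = 201.722.
Rounding up, n = 202.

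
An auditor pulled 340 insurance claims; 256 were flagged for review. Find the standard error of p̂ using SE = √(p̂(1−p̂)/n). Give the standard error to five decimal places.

p̂ = 256/340 = 0.75294.
p̂(1−p̂) = 0.75294·0.24706 = 0.186021.
SE = √(0.186021/340) = √0.000547121 = 0.02339.

SE = 0.02339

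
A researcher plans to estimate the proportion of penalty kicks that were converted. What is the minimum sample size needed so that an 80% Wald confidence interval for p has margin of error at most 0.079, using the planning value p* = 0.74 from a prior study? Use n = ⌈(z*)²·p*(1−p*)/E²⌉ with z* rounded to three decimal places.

n = 51

z* = 1.282 at the 80% level.
p*(1−p*) = 0.74·0.26 = 0.1924.
(z*)²·p*(1−p*)/E² = 1.643524·0.1924/0.006241 = 50.667.
⌈50.667⌉ = 51.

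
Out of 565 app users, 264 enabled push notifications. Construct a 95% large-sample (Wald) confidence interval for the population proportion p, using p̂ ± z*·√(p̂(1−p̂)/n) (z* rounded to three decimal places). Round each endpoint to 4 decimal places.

(0.4261, 0.5084)

Sample proportion p̂ = 264/565 = 0.46726.
SE = √(p̂(1−p̂)/n) = √(0.248928/565) = 0.020990.
z* = 1.960 at the 95% level.
Margin = 1.960·0.020990 = 0.04114.
CI: 0.46726 ± 0.04114 = (0.4261, 0.5084).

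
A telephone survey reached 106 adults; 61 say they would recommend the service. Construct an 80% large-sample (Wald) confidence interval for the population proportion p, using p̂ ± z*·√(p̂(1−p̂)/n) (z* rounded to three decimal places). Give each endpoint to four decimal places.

(0.5139, 0.6370)

Sample proportion p̂ = 61/106 = 0.57547.
SE(p̂) = √(0.57547·0.42453/106) = 0.048008.
z* = 1.282 at the 80% level.
Margin of error: 1.282 × 0.048008 = 0.06155.
So the interval runs from 0.5139 to 0.6370.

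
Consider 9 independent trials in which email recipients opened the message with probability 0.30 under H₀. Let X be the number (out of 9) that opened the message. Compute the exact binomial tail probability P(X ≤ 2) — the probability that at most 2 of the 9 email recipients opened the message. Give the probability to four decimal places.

X ~ Binomial(n=9, p=0.30).
P(X ≤ 2) = C(9,0)·0.30^0·0.70^9 + C(9,1)·0.30^1·0.70^8 + C(9,2)·0.30^2·0.70^7.
= 0.040354 + 0.155650 + 0.266828 = 0.4628.

P = 0.4628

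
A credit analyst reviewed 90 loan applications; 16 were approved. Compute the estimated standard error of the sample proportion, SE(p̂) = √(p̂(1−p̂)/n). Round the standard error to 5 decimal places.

SE = 0.04030

With x = 16 successes in n = 90, p̂ = 0.17778.
p̂(1−p̂) = 0.17778·0.82222 = 0.146174.
SE = √(0.146174/90) = 0.04030.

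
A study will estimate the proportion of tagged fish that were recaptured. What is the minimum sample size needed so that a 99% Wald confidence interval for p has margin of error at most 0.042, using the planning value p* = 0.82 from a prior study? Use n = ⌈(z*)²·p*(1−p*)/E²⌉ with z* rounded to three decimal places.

The 99% critical value is z* = 2.576.
p*(1−p*) = 0.1476.
(z*)²·p*(1−p*)/E² = 6.635776·0.1476/0.001764 = 555.238.
⌈555.238⌉ = 556.

n = 556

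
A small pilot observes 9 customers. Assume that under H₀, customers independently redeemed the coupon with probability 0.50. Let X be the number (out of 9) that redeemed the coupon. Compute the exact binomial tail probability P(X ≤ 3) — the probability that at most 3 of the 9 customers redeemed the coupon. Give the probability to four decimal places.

P = 0.2539

X is binomial with n = 9 and p = 0.50.
P(X ≤ 3) = C(9,0)·0.50^0·0.50^9 + C(9,1)·0.50^1·0.50^8 + C(9,2)·0.50^2·0.50^7 + C(9,3)·0.50^3·0.50^6.
= 0.001953 + 0.017578 + 0.070312 + 0.164062 = 0.2539.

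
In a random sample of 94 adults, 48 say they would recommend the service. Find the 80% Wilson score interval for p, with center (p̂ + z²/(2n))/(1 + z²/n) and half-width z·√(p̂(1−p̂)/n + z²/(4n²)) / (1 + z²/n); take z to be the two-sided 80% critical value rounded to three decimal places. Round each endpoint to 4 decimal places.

(0.4449, 0.5760)

p̂ = 48/94 = 0.51064; z = 1.282, so z² = 1.643524.
1 + z²/n = 1.017484.
Center = (0.51064 + 0.008742)/1.017484 = 0.51046.
Radicand: p̂(1−p̂)/n + z²/(4n²) = 0.002658370 + 0.000046501 = 0.002704871.
Half-width = 1.282·√0.002704871/1.017484 = 0.06553.
So the interval runs from 0.4449 to 0.5760.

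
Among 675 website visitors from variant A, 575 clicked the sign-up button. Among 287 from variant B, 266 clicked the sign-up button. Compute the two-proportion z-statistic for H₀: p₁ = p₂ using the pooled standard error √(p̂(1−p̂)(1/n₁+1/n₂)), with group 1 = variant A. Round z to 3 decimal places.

z = -3.209

Sample proportions: p̂₁ = 575/675 = 0.85185 and p̂₂ = 266/287 = 0.92683.
Pooling: p̂ = 841/962 = 0.87422.
Pooled SE = √[0.1099591·0.00496580] ≈ 0.023367.
z = (p̂₁ − p̂₂)/SE = (0.85185 − 0.92683)/0.023367 = -0.07498/0.023367 = -3.209.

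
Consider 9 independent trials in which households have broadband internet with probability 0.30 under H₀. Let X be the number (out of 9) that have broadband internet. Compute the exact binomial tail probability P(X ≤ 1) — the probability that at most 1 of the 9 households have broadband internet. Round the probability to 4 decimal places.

P = 0.1960

X is binomial with n = 9 and p = 0.30.
P(X ≤ 1) = C(9,0)·0.30^0·0.70^9 + C(9,1)·0.30^1·0.70^8.
= 0.040354 + 0.155650 = 0.1960.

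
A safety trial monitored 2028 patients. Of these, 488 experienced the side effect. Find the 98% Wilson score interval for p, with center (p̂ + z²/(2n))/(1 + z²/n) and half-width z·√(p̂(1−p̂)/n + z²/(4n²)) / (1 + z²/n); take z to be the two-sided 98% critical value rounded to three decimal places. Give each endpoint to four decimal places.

(0.2193, 0.2634)

Here p̂ = 488/2028 = 0.24063 and z = 2.326 (z² = 5.410276).
1 + z²/n = 1.002668.
Center = (0.24063 + 0.001334)/1.002668 = 0.24132.
Radicand: p̂(1−p̂)/n + z²/(4n²) = 0.000090102 + 0.000000329 = 0.000090431.
Half-width = 2.326·√0.000090431/1.002668 = 0.02206.
Interval: 0.24132 ± 0.02206 → (0.2193, 0.2634).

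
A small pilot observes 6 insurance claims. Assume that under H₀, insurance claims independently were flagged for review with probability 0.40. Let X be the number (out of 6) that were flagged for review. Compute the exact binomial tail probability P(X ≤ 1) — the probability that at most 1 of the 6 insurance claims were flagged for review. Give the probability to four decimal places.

X ~ Binomial(n=6, p=0.40).
P(X ≤ 1) = C(6,0)·0.40^0·0.60^6 + C(6,1)·0.40^1·0.60^5.
= 0.046656 + 0.186624 = 0.2333.

P = 0.2333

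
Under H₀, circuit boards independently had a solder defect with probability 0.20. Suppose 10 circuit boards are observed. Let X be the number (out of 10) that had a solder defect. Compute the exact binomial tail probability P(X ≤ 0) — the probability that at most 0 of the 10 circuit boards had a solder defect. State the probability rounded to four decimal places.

X is binomial with n = 10 and p = 0.20.
P(X ≤ 0) = C(10,0)·0.20^0·0.80^10.
= 0.107374 = 0.1074.

P = 0.1074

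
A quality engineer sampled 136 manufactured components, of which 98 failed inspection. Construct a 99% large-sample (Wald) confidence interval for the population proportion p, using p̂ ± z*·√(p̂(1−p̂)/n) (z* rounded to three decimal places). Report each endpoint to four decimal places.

Sample proportion p̂ = 98/136 = 0.72059.
SE = √(p̂(1−p̂)/n) = √(0.201341/136) = 0.038477.
The 99% critical value is z* = 2.576.
Margin = 2.576·0.038477 = 0.09912.
So the interval runs from 0.6215 to 0.8197.

(0.6215, 0.8197)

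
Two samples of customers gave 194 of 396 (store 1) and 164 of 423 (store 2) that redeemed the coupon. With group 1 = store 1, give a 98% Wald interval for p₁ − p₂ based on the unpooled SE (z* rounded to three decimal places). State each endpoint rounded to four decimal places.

(0.0219, 0.1825)

p̂₁ = 194/396 = 0.48990, p̂₂ = 164/423 = 0.38771; p̂₁ − p̂₂ = 0.10219.
SE = √(0.000631055 + 0.000561206) = √0.001192261 = 0.034529.
z* = 2.326 at the 98% level. Margin of error = 0.08031.
CI: 0.10219 ± 0.08031 = (0.0219, 0.1825).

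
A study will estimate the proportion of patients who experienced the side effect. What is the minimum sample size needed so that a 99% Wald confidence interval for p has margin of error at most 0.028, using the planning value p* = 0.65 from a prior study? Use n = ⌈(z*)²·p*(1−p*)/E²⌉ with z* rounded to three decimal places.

n = 1926

z* = 2.576 at the 99% level.
p*(1−p*) = 0.65·0.35 = 0.2275.
Required n before rounding: 6.635776 × 0.2275 / 0.028² = 1925.560.
⌈1925.560⌉ = 1926.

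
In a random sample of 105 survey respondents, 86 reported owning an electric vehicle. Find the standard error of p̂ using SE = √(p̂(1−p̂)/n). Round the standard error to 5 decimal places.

SE = 0.03757

With x = 86 successes in n = 105, p̂ = 0.81905.
p̂(1−p̂) = 0.148207.
Dividing by n and taking the root: √0.001411495 = 0.03757.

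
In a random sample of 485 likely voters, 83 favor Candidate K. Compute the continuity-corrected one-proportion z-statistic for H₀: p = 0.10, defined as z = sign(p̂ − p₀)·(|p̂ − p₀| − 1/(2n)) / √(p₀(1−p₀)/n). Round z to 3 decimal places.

With x = 83 successes in n = 485, p̂ = 0.17113. p̂ − p₀ = 0.071134.
1/(2n) = 0.001031.
Corrected numerator: |0.071134| − 0.001031 = 0.070103.
Under H₀, SE = √(p₀(1−p₀)/n) = √(0.10·0.90/485) = √0.000185567 = 0.013622.
z = +0.070103/0.013622 = 5.146.

z = 5.146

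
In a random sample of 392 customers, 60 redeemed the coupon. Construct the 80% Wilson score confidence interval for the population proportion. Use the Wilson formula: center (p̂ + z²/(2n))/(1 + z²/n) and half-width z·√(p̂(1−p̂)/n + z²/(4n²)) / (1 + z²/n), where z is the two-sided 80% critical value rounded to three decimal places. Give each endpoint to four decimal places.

(0.1312, 0.1778)

Here p̂ = 60/392 = 0.15306 and z = 1.282 (z² = 1.643524).
1 + z²/n = 1.004193.
Adjusted center: (0.15306 + z²/(2n))/1.004193 = 0.15451.
Radicand: p̂(1−p̂)/n + z²/(4n²) = 0.000330698 + 0.000002674 = 0.000333372.
Half-width = z·√(radicand)/denom = 1.282·0.018258/1.004193 = 0.02331.
CI: 0.15451 ± 0.02331 = (0.1312, 0.1778).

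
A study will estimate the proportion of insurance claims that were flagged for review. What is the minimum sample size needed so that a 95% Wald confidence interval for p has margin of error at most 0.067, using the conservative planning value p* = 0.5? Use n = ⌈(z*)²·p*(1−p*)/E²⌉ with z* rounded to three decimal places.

n = 214

For 95% confidence, z* = 1.960.
p*(1−p*) = 0.50·0.50 = 0.2500.
(z*)²·p*(1−p*)/E² = 3.841600·0.2500/0.004489 = 213.945.
⌈213.945⌉ = 214.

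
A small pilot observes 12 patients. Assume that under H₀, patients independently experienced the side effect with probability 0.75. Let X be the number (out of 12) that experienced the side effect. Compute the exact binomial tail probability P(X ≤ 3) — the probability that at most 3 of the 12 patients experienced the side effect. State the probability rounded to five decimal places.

P = 0.00039

X ~ Binomial(n=12, p=0.75).
P(X ≤ 3) = C(12,0)·0.75^0·0.25^12 + C(12,1)·0.75^1·0.25^11 + C(12,2)·0.75^2·0.25^10 + C(12,3)·0.75^3·0.25^9.
= 0.000000 + 0.000002 + 0.000035 + 0.000354 = 0.00039.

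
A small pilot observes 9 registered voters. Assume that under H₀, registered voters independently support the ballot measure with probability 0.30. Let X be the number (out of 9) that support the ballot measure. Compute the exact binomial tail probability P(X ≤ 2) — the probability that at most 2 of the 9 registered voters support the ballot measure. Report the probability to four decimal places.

X is binomial with n = 9 and p = 0.30.
P(X ≤ 2) = C(9,0)·0.30^0·0.70^9 + C(9,1)·0.30^1·0.70^8 + C(9,2)·0.30^2·0.70^7.
= 0.040354 + 0.155650 + 0.266828 = 0.4628.

P = 0.4628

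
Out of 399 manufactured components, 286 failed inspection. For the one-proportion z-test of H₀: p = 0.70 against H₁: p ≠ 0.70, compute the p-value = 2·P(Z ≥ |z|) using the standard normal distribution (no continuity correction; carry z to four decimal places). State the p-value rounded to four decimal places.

p-value = 0.4642

With x = 286 successes in n = 399, p̂ = 0.71679.
Under H₀, SE = √(p₀(1−p₀)/n) = √(0.70·0.30/399) = √0.000526316 = 0.022942.
z = (p̂ − p₀)/SE = (286/399 − 0.70)/0.022942 ≈ 0.7319.
From the standard normal, 2·P(Z ≥ |z|) = 0.4642.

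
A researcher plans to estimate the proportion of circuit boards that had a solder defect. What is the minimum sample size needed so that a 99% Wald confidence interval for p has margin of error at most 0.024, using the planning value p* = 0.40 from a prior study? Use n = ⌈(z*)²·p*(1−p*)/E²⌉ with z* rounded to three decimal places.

For 99% confidence, z* = 2.576.
p*(1−p*) = 0.2400.
(z*)²·p*(1−p*)/E² = 6.635776·0.2400/0.000576 = 2764.907.
⌈2764.907⌉ = 2765.

n = 2765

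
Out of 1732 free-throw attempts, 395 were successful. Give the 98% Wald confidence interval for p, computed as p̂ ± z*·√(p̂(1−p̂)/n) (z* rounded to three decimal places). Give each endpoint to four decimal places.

(0.2046, 0.2515)

The sample proportion is 395/1732 = 0.22806.
SE = √(p̂(1−p̂)/n) = √(0.176049/1732) = 0.010082.
z* = 2.326 at the 98% level.
Margin of error: 2.326 × 0.010082 = 0.02345.
CI: 0.22806 ± 0.02345 = (0.2046, 0.2515).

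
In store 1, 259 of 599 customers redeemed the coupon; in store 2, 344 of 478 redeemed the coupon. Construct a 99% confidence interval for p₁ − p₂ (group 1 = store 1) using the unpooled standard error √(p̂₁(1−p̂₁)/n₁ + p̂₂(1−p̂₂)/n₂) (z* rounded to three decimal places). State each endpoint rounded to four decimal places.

(-0.3616, -0.2130)

p̂₁ = 259/599 = 0.43239, p̂₂ = 344/478 = 0.71967; p̂₁ − p̂₂ = -0.28728.
Unpooled SE = √(p̂₁(1−p̂₁)/n₁ + p̂₂(1−p̂₂)/n₂) = √(0.000409730 + 0.000422065) = 0.028841.
z* = 2.576 at the 99% level. Margin of error = 0.07429.
CI: -0.28728 ± 0.07429 = (-0.3616, -0.2130).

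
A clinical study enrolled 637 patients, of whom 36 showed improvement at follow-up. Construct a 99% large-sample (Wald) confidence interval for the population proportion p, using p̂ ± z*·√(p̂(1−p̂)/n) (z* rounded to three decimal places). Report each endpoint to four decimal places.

The sample proportion is 36/637 = 0.05651.
SE = √(p̂(1−p̂)/n) = √(0.053321/637) = 0.009149.
The 99% critical value is z* = 2.576.
Margin of error: 2.576 × 0.009149 = 0.02357.
Interval: 0.05651 ± 0.02357 → (0.0329, 0.0801).

(0.0329, 0.0801)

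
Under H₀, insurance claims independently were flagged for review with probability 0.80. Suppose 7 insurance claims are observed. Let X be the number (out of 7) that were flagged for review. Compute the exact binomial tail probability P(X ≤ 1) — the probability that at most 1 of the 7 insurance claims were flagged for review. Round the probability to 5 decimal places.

X ~ Binomial(n=7, p=0.80).
P(X ≤ 1) = C(7,0)·0.80^0·0.20^7 + C(7,1)·0.80^1·0.20^6.
= 0.000013 + 0.000358 = 0.00037.

P = 0.00037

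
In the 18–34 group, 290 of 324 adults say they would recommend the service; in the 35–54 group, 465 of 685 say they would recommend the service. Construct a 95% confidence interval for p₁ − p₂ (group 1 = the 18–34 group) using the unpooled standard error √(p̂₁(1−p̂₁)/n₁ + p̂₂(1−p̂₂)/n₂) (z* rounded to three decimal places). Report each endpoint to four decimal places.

p̂₁ = 290/324 = 0.89506, p̂₂ = 465/685 = 0.67883; p̂₁ − p̂₂ = 0.21623.
Unpooled SE = √(p̂₁(1−p̂₁)/n₁ + p̂₂(1−p̂₂)/n₂) = √(0.000289896 + 0.000318276) = 0.024661.
The 95% critical value is z* = 1.960. Margin = 1.960·0.024661 = 0.04834.
So the interval runs from 0.1679 to 0.2646.

(0.1679, 0.2646)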